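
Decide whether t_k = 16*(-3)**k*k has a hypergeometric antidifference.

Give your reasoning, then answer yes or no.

The ratio is -3 - 3/k.
Normal form (A,B,C) = (-3, 1, k).
Solve (-3)·f(k+1) − (1)·f(k) = k.
Bound: deg f ≤ 1.
Solve for f: f(k) = -(4*k - 3)/16 (degree 1 ≤ 1).
Then R = B(k−1)f/C = -(4*k - 3)/(16*k), so s_k = R(k)·t_k = (-3)**k*(3 - 4*k).
Δs = 16*(-3)**k*k, as required.

Yes. s_k = (-3)**k*(3 - 4*k).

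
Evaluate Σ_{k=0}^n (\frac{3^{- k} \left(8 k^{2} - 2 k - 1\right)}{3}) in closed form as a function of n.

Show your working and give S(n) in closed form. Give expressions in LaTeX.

S(n) = 3^{- n - 1} \left(3^{n + 2} - 4 n^{2} - 11 n - 10\right)

t_(k+1)/t_k = (8*k**2 + 14*k + 5)/(3*(8*k**2 - 2*k - 1)).
Take A(k)=1/3, B(k)=1, C(k)=k**2 - k/4 - 1/8.
f must satisfy (1/3)·f(k+1) − (1)·f(k) = k**2 - k/4 - 1/8.
Bound: deg f ≤ 2.
Solving with deg f ≤ 2: f(k) = -3*(4*k**2 + 3*k + 3)/8.
So s_k = (B(k−1)f/C)·t_k = (-3*(4*k**2 + 3*k + 3)/((2*k - 1)*(4*k + 1)))·t_k = (-4*k**2 - 3*k - 3)/3**k.
Verify: (8*k**2 - 2*k - 1)/(3*3**k) matches t_k.
Σ_(k=0)^n t_k = s_(n+1) − s_(0) = (3**(-n - 1)*(-4*n**2 - 11*n - 10)) − (-3), i.e. 3**(-n - 1)*(3**(n + 2) - 4*n**2 - 11*n - 10).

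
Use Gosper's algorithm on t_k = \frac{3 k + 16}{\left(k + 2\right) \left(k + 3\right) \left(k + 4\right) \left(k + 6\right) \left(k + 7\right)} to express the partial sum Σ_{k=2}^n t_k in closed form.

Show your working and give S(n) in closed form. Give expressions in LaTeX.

S(n) = \frac{n^{3} + 14 n^{2} + 61 n - 76}{160 \left(n^{3} + 14 n^{2} + 61 n + 84\right)}

t_(k+1)/t_k = (k + 2)*(k + 6)*(3*k + 19)/((k + 5)*(k + 8)*(3*k + 16)).
Normal form (A,B,C) = (k + 2, k + 8, k**2 + 31*k/3 + 80/3).
Set up (k + 2)·f(k+1) − (k + 7)·f(k) − (k**2 + 31*k/3 + 80/3) = 0.
d = 5 from the (1,1,2) case.
Coefficient equations give f(k) = k*(k + 4)*(k + 5)*(k**2 + 11*k + 36)/108.
Certificate R = B(k−1)f/C = k*(k + 4)*(k + 7)*(k**2 + 11*k + 36)/(36*(3*k + 16)) gives s_k = k*(k**2 + 11*k + 36)/(36*(k**3 + 11*k**2 + 36*k + 36)).
Check: Δs_k = (3*k + 16)/(k**5 + 22*k**4 + 185*k**3 + 740*k**2 + 1404*k + 1008). ✓
Telescope: S(n) = s_(n+1) − s_(2) = (n**3 + 14*n**2 + 61*n + 48)/(36*(n**3 + 14*n**2 + 61*n + 84)) − (31/1440) = (n**3 + 14*n**2 + 61*n - 76)/(160*(n**3 + 14*n**2 + 61*n + 84)).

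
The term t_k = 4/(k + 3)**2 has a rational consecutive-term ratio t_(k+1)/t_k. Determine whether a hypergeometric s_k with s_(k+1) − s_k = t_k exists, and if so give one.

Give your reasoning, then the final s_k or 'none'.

The ratio is (k + 3)**2/(k + 4)**2.
Take A(k)=k**2 + 6*k + 9, B(k)=k**2 + 8*k + 16, C(k)=1.
f must satisfy (k**2 + 6*k + 9)·f(k+1) − (k**2 + 6*k + 9)·f(k) = 1.
Bound: deg f ≤ 0.
Generic f = c0 gives residual -1; -1 = 0 cannot hold, so t_k is not Gosper-summable.

none — t_k is not Gosper-summable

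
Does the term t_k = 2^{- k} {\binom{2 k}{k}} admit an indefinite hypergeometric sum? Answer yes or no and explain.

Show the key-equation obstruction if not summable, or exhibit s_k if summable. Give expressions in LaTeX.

Compute t_(k+1)/t_k: get (2*k + 1)/(k + 1).
A = 2*k + 1, B = k + 1, C = 1.
f must satisfy (2*k + 1)·f(k+1) − (k)·f(k) = 1.
Bound: deg f ≤ -1.
Negative degree bound (-1): no f exists, t_k not Gosper-summable.

No — key equation has no polynomial f.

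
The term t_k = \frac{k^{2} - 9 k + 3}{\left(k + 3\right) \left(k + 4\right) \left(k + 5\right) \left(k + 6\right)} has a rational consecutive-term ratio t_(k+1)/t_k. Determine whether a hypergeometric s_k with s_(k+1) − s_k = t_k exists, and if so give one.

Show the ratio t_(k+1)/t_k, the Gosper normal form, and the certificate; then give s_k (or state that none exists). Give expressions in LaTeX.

s_k = \frac{k \left(k^{2} - 48 k + 107\right)}{60 \left(k + 3\right) \left(k + 4\right) \left(k + 5\right)}

t_(k+1)/t_k = -(k + 3)*(9*k - (k + 1)**2 + 6)/((k + 7)*(k**2 - 9*k + 3)).
So A=k + 3 and B=k + 7, with C=k**2 - 9*k + 3.
Set up (k + 3)·f(k+1) − (k + 6)·f(k) − (k**2 - 9*k + 3) = 0.
d = 3 from the (1,1,2) case.
Solving with deg f ≤ 3: f(k) = k*(k**2 - 48*k + 107)/60.
So s_k = (B(k−1)f/C)·t_k = (k*(k + 6)*(k**2 - 48*k + 107)/(60*(k**2 - 9*k + 3)))·t_k = k*(k**2 - 48*k + 107)/(60*(k + 3)*(k + 4)*(k + 5)).
Δs = (k**2 - 9*k + 3)/(k**4 + 18*k**3 + 119*k**2 + 342*k + 360), as required.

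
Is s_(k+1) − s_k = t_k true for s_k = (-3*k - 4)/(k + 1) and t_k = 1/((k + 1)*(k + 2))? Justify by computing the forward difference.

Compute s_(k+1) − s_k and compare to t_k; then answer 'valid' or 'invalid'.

s_(k+1) = (-3*k - 7)/(k + 2)
s_(k+1) − s_k = 1/(k**2 + 3*k + 2)
(s_(k+1) − s_k) − t_k = 0

Valid — Δs_k = t_k.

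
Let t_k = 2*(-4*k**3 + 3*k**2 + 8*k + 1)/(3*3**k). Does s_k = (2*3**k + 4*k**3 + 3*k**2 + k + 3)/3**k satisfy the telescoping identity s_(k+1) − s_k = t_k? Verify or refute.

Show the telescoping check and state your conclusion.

valid; difference matches t_k

s_(k+1) = (6*3**k + 4*k**3 + 15*k**2 + 19*k + 11)/(3*3**k)
s_(k+1) − s_k = 2*(-4*k**3 + 3*k**2 + 8*k + 1)/(3*3**k)
(s_(k+1) − s_k) − t_k = 0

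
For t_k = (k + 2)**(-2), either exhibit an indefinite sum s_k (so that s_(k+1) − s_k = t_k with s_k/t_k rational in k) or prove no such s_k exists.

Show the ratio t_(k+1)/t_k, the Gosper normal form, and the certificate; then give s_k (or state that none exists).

t_(k+1)/t_k = (k + 2)**2/(k + 3)**2.
So A=k**2 + 4*k + 4 and B=k**2 + 6*k + 9, with C=1.
Set up (k**2 + 4*k + 4)·f(k+1) − (k**2 + 4*k + 4)·f(k) − (1) = 0.
From deg A=2, deg B=2, deg C=0: d=0.
Put f(k) = c0: A·f(k+1) − B(k−1)·f(k) − C = -1; need -1 = 0 — inconsistent ⇒ no f, not summable.

none (Gosper's algorithm certifies no s_k)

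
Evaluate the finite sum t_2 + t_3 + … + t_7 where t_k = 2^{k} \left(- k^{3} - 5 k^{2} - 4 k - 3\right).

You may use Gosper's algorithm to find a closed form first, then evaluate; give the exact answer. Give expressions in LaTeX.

r(k) = 2*(k**3 + 8*k**2 + 17*k + 13)/(k**3 + 5*k**2 + 4*k + 3) after simplifying.
Take A(k)=2, B(k)=1, C(k)=k**3 + 5*k**2 + 4*k + 3.
Need (2)·f(k+1) − (1)·f(k) = k**3 + 5*k**2 + 4*k + 3.
Degrees (0,0,3) ⇒ d ≤ 3.
Solving with deg f ≤ 3: f(k) = k**3 - k**2 + 2*k - 1.
R(k) = B(k−1)·f(k)/C(k) = (k**3 - k**2 + 2*k - 1)/(k**3 + 5*k**2 + 4*k + 3); s_k = R·t_k = 2**k*(-k**3 + k**2 - 2*k + 1).
Verify: 2**k*(-k**3 - 5*k**2 - 4*k - 3) matches t_k.
Telescoping: Σ = s_(8) − s_(2) = -118528 − (-28) = -118500.

Σ = -118500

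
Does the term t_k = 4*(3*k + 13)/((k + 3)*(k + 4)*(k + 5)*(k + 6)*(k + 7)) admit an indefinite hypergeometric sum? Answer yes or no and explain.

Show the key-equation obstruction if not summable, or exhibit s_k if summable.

r(k) = (k + 3)*(3*k + 16)/((k + 8)*(3*k + 13)) after simplifying.
Gosper form: A/B · C(k+1)/C(k) with A=k + 3, B=k + 8, C=k + 13/3.
Solve (k + 3)·f(k+1) − (k + 7)·f(k) = k + 13/3.
deg f ≤ 4 (via 1,1,1).
A polynomial solution: f(k) = k*(k + 4)*(k**2 + 14*k + 63)/270.
R(k) = B(k−1)·f(k)/C(k) = k*(k + 4)*(k + 7)*(k**2 + 14*k + 63)/(90*(3*k + 13)); s_k = R·t_k = 2*k*(k**2 + 14*k + 63)/(45*(k**3 + 14*k**2 + 63*k + 90)).
Δs = 4*(3*k + 13)/(k**5 + 25*k**4 + 245*k**3 + 1175*k**2 + 2754*k + 2520), as required.

Yes. s_k = 2*k*(k**2 + 14*k + 63)/(45*(k**3 + 14*k**2 + 63*k + 90)).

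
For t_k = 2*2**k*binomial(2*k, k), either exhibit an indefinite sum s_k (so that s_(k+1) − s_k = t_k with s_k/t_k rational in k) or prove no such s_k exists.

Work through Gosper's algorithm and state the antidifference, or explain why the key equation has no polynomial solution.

none — t_k is not Gosper-summable

t_(k+1)/t_k = 4*(2*k + 1)/(k + 1).
A = 8*k + 4, B = k + 1, C = 1.
f must satisfy (8*k + 4)·f(k+1) − (k)·f(k) = 1.
From deg A=1, deg B=1, deg C=0: d=-1.
deg f ≤ -1 is impossible — no certificate.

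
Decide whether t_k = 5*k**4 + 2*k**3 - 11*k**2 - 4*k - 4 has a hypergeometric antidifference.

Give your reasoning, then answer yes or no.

Yes. s_k = k*(k**4 - 2*k**3 - 3*k**2 + 4*k - 4).

Ratio r(k) = (5*k**4 + 22*k**3 + 25*k**2 - 12)/(5*k**4 + 2*k**3 - 11*k**2 - 4*k - 4).
Take A(k)=1, B(k)=1, C(k)=k**4 + 2*k**3/5 - 11*k**2/5 - 4*k/5 - 4/5.
f must satisfy (1)·f(k+1) − (1)·f(k) = k**4 + 2*k**3/5 - 11*k**2/5 - 4*k/5 - 4/5.
d = 5 from the (0,0,4) case.
A polynomial solution: f(k) = k*(k**4 - 2*k**3 - 3*k**2 + 4*k - 4)/5.
Certificate R = B(k−1)f/C = k*(k**4 - 2*k**3 - 3*k**2 + 4*k - 4)/(5*k**4 + 2*k**3 - 11*k**2 - 4*k - 4) gives s_k = k*(k**4 - 2*k**3 - 3*k**2 + 4*k - 4).
Check: Δs_k = 5*k**4 + 2*k**3 - 11*k**2 - 4*k - 4. ✓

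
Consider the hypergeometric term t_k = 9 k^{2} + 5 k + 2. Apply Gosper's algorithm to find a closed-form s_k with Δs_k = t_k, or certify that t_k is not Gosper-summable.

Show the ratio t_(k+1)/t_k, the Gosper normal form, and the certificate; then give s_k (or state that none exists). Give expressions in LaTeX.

Compute t_(k+1)/t_k: get (9*k**2 + 23*k + 16)/(9*k**2 + 5*k + 2).
Factor: A=1; B=1; C=k**2 + 5*k/9 + 2/9.
f must satisfy (1)·f(k+1) − (1)·f(k) = k**2 + 5*k/9 + 2/9.
deg f ≤ 3 (via 0,0,2).
Solve for f: f(k) = k*(3*k**2 - 2*k + 1)/9 (degree 3 ≤ 3).
R(k) = B(k−1)·f(k)/C(k) = k*(3*k**2 - 2*k + 1)/(9*k**2 + 5*k + 2); s_k = R·t_k = k*(3*k**2 - 2*k + 1).
Δs = 9*k**2 + 5*k + 2, as required.

s_k = k \left(3 k^{2} - 2 k + 1\right)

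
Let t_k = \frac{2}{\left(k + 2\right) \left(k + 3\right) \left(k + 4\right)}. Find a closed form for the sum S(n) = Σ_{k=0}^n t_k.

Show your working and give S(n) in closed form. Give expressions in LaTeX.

S(n) = \frac{n^{2} + 7 n + 6}{6 \left(n^{2} + 7 n + 12\right)}

Ratio r(k) = (k + 2)/(k + 5).
Gosper form: A/B · C(k+1)/C(k) with A=k + 2, B=k + 5, C=1.
Need (k + 2)·f(k+1) − (k + 4)·f(k) = 1.
d = 2 from the (1,1,0) case.
Solving with deg f ≤ 2: f(k) = k*(k + 5)/12.
R(k) = B(k−1)·f(k)/C(k) = k*(k + 4)*(k + 5)/12; s_k = R·t_k = k*(k + 5)/(6*(k + 2)*(k + 3)).
Verify: 2/(k**3 + 9*k**2 + 26*k + 24) matches t_k.
Σ_(k=0)^n t_k = s_(n+1) − s_(0) = ((n**2 + 7*n + 6)/(6*(n**2 + 7*n + 12))) − (0), i.e. (n**2 + 7*n + 6)/(6*(n**2 + 7*n + 12)).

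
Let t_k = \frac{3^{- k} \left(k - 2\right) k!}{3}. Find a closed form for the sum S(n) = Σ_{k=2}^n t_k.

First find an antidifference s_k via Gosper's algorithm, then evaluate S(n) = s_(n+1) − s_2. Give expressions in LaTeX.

Ratio r(k) = (k**2 - 1)/(3*(k - 2)).
Factor: A=k/3 + 1/3; B=1; C=k - 2.
Need (k/3 + 1/3)·f(k+1) − (1)·f(k) = k - 2.
deg f ≤ 0 (via 1,0,1).
Match coefficients ⇒ f(k) = 3.
Get s_k = R·t_k = factorial(k)/3**k with R(k) = B(k−1)f(k)/C(k) = 3/(k - 2).
s_(k+1) − s_k = (k - 2)*factorial(k)/(3*3**k) = t_k.
Σ_(k=2)^n t_k = s_(n+1) − s_(2) = (3**(-n - 1)*factorial(n + 1)) − (2/9), i.e. -2/9 + factorial(n + 1)/(3*3**n).

S(n) = - \frac{2}{9} + \frac{3^{- n} \left(n + 1\right)!}{3}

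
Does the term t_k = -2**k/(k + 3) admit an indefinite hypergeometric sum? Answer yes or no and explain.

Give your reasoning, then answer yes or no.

r(k) = 2*(k + 3)/(k + 4) after simplifying.
So A=2*k + 6 and B=k + 4, with C=1.
Set up (2*k + 6)·f(k+1) − (k + 3)·f(k) − (1) = 0.
deg f ≤ -1 (via 1,1,0).
deg f ≤ -1 is impossible — no certificate.

No — key equation has no polynomial f.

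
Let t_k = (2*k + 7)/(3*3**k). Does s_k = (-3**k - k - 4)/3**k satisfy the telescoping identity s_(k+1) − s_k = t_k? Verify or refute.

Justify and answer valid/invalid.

Valid — Δs_k = t_k.

s_(k+1) = (-3*3**k - k - 5)/(3*3**k)
s_(k+1) − s_k = (2*k + 7)/(3*3**k)
(s_(k+1) − s_k) − t_k = 0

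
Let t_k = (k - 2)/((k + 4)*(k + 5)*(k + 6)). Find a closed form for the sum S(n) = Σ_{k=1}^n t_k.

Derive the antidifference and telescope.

S(n) = n*(n - 4)/(15*(n**2 + 11*n + 30))

Step 1: r(k) = (k - 1)*(k + 4)/((k - 2)*(k + 7)).
Take A(k)=k + 4, B(k)=k + 7, C(k)=k - 2.
f must satisfy (k + 4)·f(k+1) − (k + 6)·f(k) = k - 2.
Degrees (1,1,1) ⇒ d ≤ 2.
Coefficient equations give f(k) = k*(k - 11)/20.
R(k) = B(k−1)·f(k)/C(k) = k*(k - 11)*(k + 6)/(20*(k - 2)); s_k = R·t_k = k*(k - 11)/(20*(k + 4)*(k + 5)).
Δs = (k - 2)/(k**3 + 15*k**2 + 74*k + 120), as required.
s_(n+1) = (n**2 - 9*n - 10)/(20*(n**2 + 11*n + 30)) and s_(1) = -1/60, so S(n) = n*(n - 4)/(15*(n**2 + 11*n + 30)).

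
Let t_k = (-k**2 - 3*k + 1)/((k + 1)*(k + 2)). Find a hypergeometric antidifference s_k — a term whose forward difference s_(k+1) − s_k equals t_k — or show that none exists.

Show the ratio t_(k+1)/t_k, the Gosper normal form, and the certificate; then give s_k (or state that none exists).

Ratio r(k) = (k + 1)*(3*k + (k + 1)**2 + 2)/((k + 3)*(k**2 + 3*k - 1)).
A = k + 1, B = k + 3, C = k**2 + 3*k - 1.
f must satisfy (k + 1)·f(k+1) − (k + 2)·f(k) = k**2 + 3*k - 1.
Degrees (1,1,2) ⇒ d ≤ 2.
Solve for f: f(k) = k*(k - 2) (degree 2 ≤ 2).
Certificate R = B(k−1)f/C = k*(k - 2)*(k + 2)/(k**2 + 3*k - 1) gives s_k = k*(2 - k)/(k + 1).
Δs = (-k**2 - 3*k + 1)/(k**2 + 3*k + 2), as required.

s_k = k*(2 - k)/(k + 1)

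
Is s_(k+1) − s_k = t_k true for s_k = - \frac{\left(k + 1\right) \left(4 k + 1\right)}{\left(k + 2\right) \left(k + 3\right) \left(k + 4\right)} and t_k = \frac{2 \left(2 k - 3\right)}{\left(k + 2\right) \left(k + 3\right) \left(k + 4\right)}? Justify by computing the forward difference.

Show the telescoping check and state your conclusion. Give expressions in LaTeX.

Invalid: residual \frac{3 \left(5 - 8 k\right)}{k^{4} + 14 k^{3} + 71 k^{2} + 154 k + 120} ≠ 0.

s_(k+1) = -(k + 2)*(4*k + 5)/((k + 3)*(k + 4)*(k + 5))
s_(k+1) − s_k = (4*k**2 - 10*k - 15)/(k**4 + 14*k**3 + 71*k**2 + 154*k + 120)
(s_(k+1) − s_k) − t_k = 3*(5 - 8*k)/(k**4 + 14*k**3 + 71*k**2 + 154*k + 120)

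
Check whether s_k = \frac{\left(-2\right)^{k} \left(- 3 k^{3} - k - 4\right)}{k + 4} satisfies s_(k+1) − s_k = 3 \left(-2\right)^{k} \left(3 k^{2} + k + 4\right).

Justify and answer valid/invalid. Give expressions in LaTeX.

s_(k+1) = 2*(-2)**k*(k + 3*(k + 1)**3 + 5)/(k + 5)
s_(k+1) − s_k = (-2)**k*(9*k**4 + 57*k**3 + 93*k**2 + 105*k + 84)/(k**2 + 9*k + 20)
(s_(k+1) − s_k) − t_k = (-2)**k*(-27*k**3 - 126*k**2 - 63*k - 156)/(k**2 + 9*k + 20)

Invalid: residual \frac{\left(-2\right)^{k} \left(- 27 k^{3} - 126 k^{2} - 63 k - 156\right)}{k^{2} + 9 k + 20} ≠ 0.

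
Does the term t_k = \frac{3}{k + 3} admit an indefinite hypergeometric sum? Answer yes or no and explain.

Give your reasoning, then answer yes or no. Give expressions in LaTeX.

Compute t_(k+1)/t_k: get (k + 3)/(k + 4).
Factor: A=k + 3; B=k + 4; C=1.
f must satisfy (k + 3)·f(k+1) − (k + 3)·f(k) = 1.
Bound: deg f ≤ 0.
Put f(k) = c0: A·f(k+1) − B(k−1)·f(k) − C = -1; need -1 = 0 — inconsistent ⇒ no f, not summable.

No. Not Gosper-summable.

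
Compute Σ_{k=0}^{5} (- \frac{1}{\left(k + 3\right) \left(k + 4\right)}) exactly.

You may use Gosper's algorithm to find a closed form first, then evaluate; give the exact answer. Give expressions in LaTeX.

Σ = -2/9

Compute t_(k+1)/t_k: get (k + 3)/(k + 5).
Gosper form: A/B · C(k+1)/C(k) with A=k + 3, B=k + 5, C=1.
Need (k + 3)·f(k+1) − (k + 4)·f(k) = 1.
d = 1 from the (1,1,0) case.
A polynomial solution: f(k) = k/3.
So s_k = (B(k−1)f/C)·t_k = (k*(k + 4)/3)·t_k = -k/(3*k + 9).
Check: Δs_k = -1/(k**2 + 7*k + 12). ✓
Σ_(k=0)^(5) t_k = s_(6) − s_(0) = -2/9 − (0) = -2/9.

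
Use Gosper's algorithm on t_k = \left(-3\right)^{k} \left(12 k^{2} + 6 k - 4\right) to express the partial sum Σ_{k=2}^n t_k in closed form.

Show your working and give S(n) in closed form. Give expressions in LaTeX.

S(n) = 9 \left(-3\right)^{n} n^{2} + 9 \left(-3\right)^{n} n - 3 \left(-3\right)^{n} + 45

r(k) = 3*(-6*k**2 - 15*k - 7)/(6*k**2 + 3*k - 2) after simplifying.
Take A(k)=-3, B(k)=1, C(k)=k**2 + k/2 - 1/3.
f must satisfy (-3)·f(k+1) − (1)·f(k) = k**2 + k/2 - 1/3.
d = 2 from the (0,0,2) case.
Coefficient equations give f(k) = -(3*k**2 - 3*k - 1)/12.
Certificate R = B(k−1)f/C = -(3*k**2 - 3*k - 1)/(2*(6*k**2 + 3*k - 2)) gives s_k = (-3)**k*(-3*k**2 + 3*k + 1).
s_(k+1) − s_k = (-3)**k*(12*k**2 + 6*k - 4) = t_k.
Σ_(k=2)^n t_k = s_(n+1) − s_(2) = ((-3)**(n + 1)*(-3*n**2 - 3*n + 1)) − (-45), i.e. 9*(-3)**n*n**2 + 9*(-3)**n*n - 3*(-3)**n + 45.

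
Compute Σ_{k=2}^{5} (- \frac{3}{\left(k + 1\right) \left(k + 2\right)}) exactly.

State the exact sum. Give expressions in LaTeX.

Ratio r(k) = (k + 1)/(k + 3).
Normal form (A,B,C) = (k + 1, k + 3, 1).
f must satisfy (k + 1)·f(k+1) − (k + 2)·f(k) = 1.
Degrees (1,1,0) ⇒ d ≤ 1.
Solve for f: f(k) = k (degree 1 ≤ 1).
So s_k = (B(k−1)f/C)·t_k = (k*(k + 2))·t_k = -3*k/(k + 1).
Check: Δs_k = -3/(k**2 + 3*k + 2). ✓
Telescoping: Σ = s_(6) − s_(2) = -18/7 − (-2) = -4/7.

Σ = -4/7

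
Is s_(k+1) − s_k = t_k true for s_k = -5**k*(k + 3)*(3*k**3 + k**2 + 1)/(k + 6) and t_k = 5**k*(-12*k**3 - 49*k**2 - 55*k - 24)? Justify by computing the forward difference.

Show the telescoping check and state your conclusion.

Invalid: residual 5**k*(36*k**4 + 354*k**3 + 1044*k**2 + 1062*k + 429)/(k**2 + 13*k + 42) ≠ 0.

s_(k+1) = -5**(k + 1)*(k + 4)*(3*(k + 1)**3 + (k + 1)**2 + 1)/(k + 7)
s_(k+1) − s_k = 5**k*(-12*k**5 - 169*k**4 - 842*k**3 - 1753*k**2 - 1560*k - 579)/(k**2 + 13*k + 42)
(s_(k+1) − s_k) − t_k = 5**k*(36*k**4 + 354*k**3 + 1044*k**2 + 1062*k + 429)/(k**2 + 13*k + 42)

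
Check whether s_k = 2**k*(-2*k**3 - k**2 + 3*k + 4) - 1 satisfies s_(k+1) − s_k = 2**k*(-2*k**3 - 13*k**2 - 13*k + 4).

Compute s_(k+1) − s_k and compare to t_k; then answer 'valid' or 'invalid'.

s_(k+1) = 2**(k + 1)*(3*k - 2*(k + 1)**3 - (k + 1)**2 + 7) - 1
s_(k+1) − s_k = 2**k*(-2*k**3 - 13*k**2 - 13*k + 4)
(s_(k+1) − s_k) − t_k = 0

valid; difference matches t_k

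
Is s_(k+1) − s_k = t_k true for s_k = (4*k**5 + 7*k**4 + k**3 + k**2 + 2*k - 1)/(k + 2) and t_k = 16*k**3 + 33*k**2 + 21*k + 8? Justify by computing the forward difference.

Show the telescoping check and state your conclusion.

Invalid: residual (-12*k**4 - 62*k**3 - 89*k**2 - 47*k - 17)/(k**2 + 5*k + 6) ≠ 0.

s_(k+1) = (4*k**5 + 27*k**4 + 69*k**3 + 86*k**2 + 55*k + 14)/(k + 3)
s_(k+1) − s_k = (16*k**5 + 101*k**4 + 220*k**3 + 222*k**2 + 119*k + 31)/(k**2 + 5*k + 6)
(s_(k+1) − s_k) − t_k = (-12*k**4 - 62*k**3 - 89*k**2 - 47*k - 17)/(k**2 + 5*k + 6)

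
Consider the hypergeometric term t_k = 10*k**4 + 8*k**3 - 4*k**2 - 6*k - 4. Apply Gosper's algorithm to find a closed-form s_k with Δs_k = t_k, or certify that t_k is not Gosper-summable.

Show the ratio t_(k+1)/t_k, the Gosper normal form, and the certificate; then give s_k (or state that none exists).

Ratio r(k) = (5*k**4 + 24*k**3 + 40*k**2 + 25*k + 2)/(5*k**4 + 4*k**3 - 2*k**2 - 3*k - 2).
Factor: A=1; B=1; C=k**4 + 4*k**3/5 - 2*k**2/5 - 3*k/5 - 2/5.
Key eq: (1)·f(k+1) = (1)·f(k) + (k**4 + 4*k**3/5 - 2*k**2/5 - 3*k/5 - 2/5).
Bound: deg f ≤ 5.
Coefficient equations give f(k) = k*(k - 2)*(k + 1)*(2*k**2 - k + 1)/10.
Then R = B(k−1)f/C = k*(k - 2)*(2*k**2 - k + 1)/(2*(5*k**3 - k**2 - k - 2)), so s_k = R(k)·t_k = k*(2*k**4 - 3*k**3 - 2*k**2 + k - 2).
s_(k+1) − s_k = 10*k**4 + 8*k**3 - 4*k**2 - 6*k - 4 = t_k.

s_k = k*(2*k**4 - 3*k**3 - 2*k**2 + k - 2)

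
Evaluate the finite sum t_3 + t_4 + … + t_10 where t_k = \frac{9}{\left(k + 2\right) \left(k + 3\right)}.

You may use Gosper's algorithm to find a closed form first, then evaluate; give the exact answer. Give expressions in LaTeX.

t_(k+1)/t_k = (k + 2)/(k + 4).
Factor: A=k + 2; B=k + 4; C=1.
Need (k + 2)·f(k+1) − (k + 3)·f(k) = 1.
From deg A=1, deg B=1, deg C=0: d=1.
A polynomial solution: f(k) = k/2.
R(k) = B(k−1)·f(k)/C(k) = k*(k + 3)/2; s_k = R·t_k = 9*k/(2*(k + 2)).
s_(k+1) − s_k = 9/(k**2 + 5*k + 6) = t_k.
Sum = s_(11) − s_(3); s_(11) = 99/26, s_(3) = 27/10 ⇒ 72/65.

Σ = 72/65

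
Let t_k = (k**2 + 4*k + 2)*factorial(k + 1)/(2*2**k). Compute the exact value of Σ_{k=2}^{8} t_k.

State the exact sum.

Step 1: r(k) = (k + 2)*(4*k + (k + 1)**2 + 6)/(2*(k**2 + 4*k + 2)).
Take A(k)=k/2 + 1, B(k)=1, C(k)=k**2 + 4*k + 2.
f must satisfy (k/2 + 1)·f(k+1) − (1)·f(k) = k**2 + 4*k + 2.
Bound: deg f ≤ 1.
A polynomial solution: f(k) = 2*(k + 3).
So s_k = (B(k−1)f/C)·t_k = (2*(k + 3)/(k**2 + 4*k + 2))·t_k = (k + 3)*factorial(k + 1)/2**k.
Δs = (k**2 + 4*k + 2)*factorial(k + 1)/(2*2**k), as required.
Σ_(k=2)^(8) t_k = s_(9) − s_(2) = 85050 − (15/2) = 170085/2.

Σ = 170085/2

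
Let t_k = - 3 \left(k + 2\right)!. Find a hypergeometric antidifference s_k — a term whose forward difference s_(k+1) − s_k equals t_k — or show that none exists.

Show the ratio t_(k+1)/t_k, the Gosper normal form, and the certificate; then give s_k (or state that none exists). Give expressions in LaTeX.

Ratio r(k) = k + 3.
Normal form (A,B,C) = (k + 3, 1, 1).
Solve (k + 3)·f(k+1) − (1)·f(k) = 1.
d = -1 from the (1,0,0) case.
deg f ≤ -1 is impossible — no certificate.

none — t_k is not Gosper-summable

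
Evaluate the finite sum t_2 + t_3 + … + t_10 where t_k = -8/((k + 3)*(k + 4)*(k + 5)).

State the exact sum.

Σ = -4/35

Compute t_(k+1)/t_k: get (k + 3)/(k + 6).
Factor: A=k + 3; B=k + 6; C=1.
f must satisfy (k + 3)·f(k+1) − (k + 5)·f(k) = 1.
d = 2 from the (1,1,0) case.
A polynomial solution: f(k) = k*(k + 7)/24.
R(k) = B(k−1)·f(k)/C(k) = k*(k + 5)*(k + 7)/24; s_k = R·t_k = k*(-k - 7)/(3*(k + 3)*(k + 4)).
Verify: -8/(k**3 + 12*k**2 + 47*k + 60) matches t_k.
Evaluate s at k=11 and k=2: -11/35 and -1/5; difference -4/35.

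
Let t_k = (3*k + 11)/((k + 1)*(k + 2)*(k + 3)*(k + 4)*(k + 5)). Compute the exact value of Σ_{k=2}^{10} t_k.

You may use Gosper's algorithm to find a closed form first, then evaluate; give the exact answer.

r(k) = (k + 1)*(3*k + 14)/((k + 6)*(3*k + 11)) after simplifying.
Factor: A=k + 1; B=k + 6; C=k + 11/3.
Solve (k + 1)·f(k+1) − (k + 5)·f(k) = k + 11/3.
From deg A=1, deg B=1, deg C=1: d=4.
Solve for f: f(k) = k*(k + 3)*(k**2 + 7*k + 14)/24 (degree 4 ≤ 4).
Certificate R = B(k−1)f/C = k*(k + 3)*(k + 5)*(k**2 + 7*k + 14)/(8*(3*k + 11)) gives s_k = k*(k**2 + 7*k + 14)/(8*(k**3 + 7*k**2 + 14*k + 8)).
Verify: (3*k + 11)/(k**5 + 15*k**4 + 85*k**3 + 225*k**2 + 274*k + 120) matches t_k.
Telescoping: Σ = s_(11) − s_(2) = 583/4680 − (1/9) = 7/520.

Σ = 7/520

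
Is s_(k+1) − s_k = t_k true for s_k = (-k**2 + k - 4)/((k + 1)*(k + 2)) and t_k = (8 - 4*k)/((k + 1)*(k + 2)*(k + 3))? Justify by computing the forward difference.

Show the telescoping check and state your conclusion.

s_(k+1) = (k - (k + 1)**2 - 3)/((k + 2)*(k + 3))
s_(k+1) − s_k = 4*(2 - k)/(k**3 + 6*k**2 + 11*k + 6)
(s_(k+1) − s_k) − t_k = 0

Valid — Δs_k = t_k.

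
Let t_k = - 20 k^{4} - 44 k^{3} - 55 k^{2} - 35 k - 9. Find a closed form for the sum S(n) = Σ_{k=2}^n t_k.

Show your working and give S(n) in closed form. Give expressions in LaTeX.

S(n) = - 4 n^{5} - 21 n^{4} - 47 n^{3} - 56 n^{2} - 35 n + 163

Ratio r(k) = (20*k**4 + 124*k**3 + 307*k**2 + 357*k + 163)/(20*k**4 + 44*k**3 + 55*k**2 + 35*k + 9).
Normal form (A,B,C) = (1, 1, k**4 + 11*k**3/5 + 11*k**2/4 + 7*k/4 + 9/20).
Solve (1)·f(k+1) − (1)·f(k) = k**4 + 11*k**3/5 + 11*k**2/4 + 7*k/4 + 9/20.
Bound: deg f ≤ 5.
Coefficient equations give f(k) = k**2*(4*k**3 + k**2 + 3*k + 1)/20.
So s_k = (B(k−1)f/C)·t_k = (k**2*(4*k**3 + k**2 + 3*k + 1)/(20*k**4 + 44*k**3 + 55*k**2 + 35*k + 9))·t_k = k**2*(-4*k**3 - k**2 - 3*k - 1).
Check: Δs_k = -20*k**4 - 44*k**3 - 55*k**2 - 35*k - 9. ✓
Σ_(k=2)^n t_k = s_(n+1) − s_(2) = (-4*n**5 - 21*n**4 - 47*n**3 - 56*n**2 - 35*n - 9) − (-172), i.e. -4*n**5 - 21*n**4 - 47*n**3 - 56*n**2 - 35*n + 163.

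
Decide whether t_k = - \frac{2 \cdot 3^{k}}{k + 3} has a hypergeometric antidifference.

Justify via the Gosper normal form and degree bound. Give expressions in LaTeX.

No — key equation has no polynomial f.

Step 1: r(k) = 3*(k + 3)/(k + 4).
Normal form (A,B,C) = (3*k + 9, k + 4, 1).
Solve (3*k + 9)·f(k+1) − (k + 3)·f(k) = 1.
Bound: deg f ≤ -1.
d = -1 < 0 ⇒ no nonzero polynomial f; not summable.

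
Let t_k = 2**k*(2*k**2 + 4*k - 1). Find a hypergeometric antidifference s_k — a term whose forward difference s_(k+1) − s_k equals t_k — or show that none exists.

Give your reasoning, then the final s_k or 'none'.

Ratio r(k) = 2*(2*k**2 + 8*k + 5)/(2*k**2 + 4*k - 1).
Normal form (A,B,C) = (2, 1, k**2 + 2*k - 1/2).
Set up (2)·f(k+1) − (1)·f(k) − (k**2 + 2*k - 1/2) = 0.
d = 2 from the (0,0,2) case.
Solve for f: f(k) = (2*k**2 - 4*k + 3)/2 (degree 2 ≤ 2).
Certificate R = B(k−1)f/C = (2*k**2 - 4*k + 3)/(2*k**2 + 4*k - 1) gives s_k = 2**k*(2*k**2 - 4*k + 3).
Check: Δs_k = 2**k*(2*k**2 + 4*k - 1). ✓

s_k = 2**k*(2*k**2 - 4*k + 3)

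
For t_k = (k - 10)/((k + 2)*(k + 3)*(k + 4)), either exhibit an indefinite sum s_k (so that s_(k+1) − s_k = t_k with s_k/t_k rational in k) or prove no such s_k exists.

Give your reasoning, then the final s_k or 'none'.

The ratio is (k - 9)*(k + 2)/((k - 10)*(k + 5)).
So A=k + 2 and B=k + 5, with C=k - 10.
Key eq: (k + 2)·f(k+1) = (k + 4)·f(k) + (k - 10).
From deg A=1, deg B=1, deg C=1: d=2.
Solving with deg f ≤ 2: f(k) = -k*(2*k + 13)/3.
So s_k = (B(k−1)f/C)·t_k = (-k*(k + 4)*(2*k + 13)/(3*(k - 10)))·t_k = k*(-2*k - 13)/(3*(k + 2)*(k + 3)).
Δs = (k - 10)/(k**3 + 9*k**2 + 26*k + 24), as required.

s_k = k*(-2*k - 13)/(3*(k + 2)*(k + 3))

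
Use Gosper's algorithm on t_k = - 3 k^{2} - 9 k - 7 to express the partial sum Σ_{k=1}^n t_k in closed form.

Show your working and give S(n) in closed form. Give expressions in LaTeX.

S(n) = n \left(- n^{2} - 6 n - 12\right)

t_(k+1)/t_k = (3*k**2 + 15*k + 19)/(3*k**2 + 9*k + 7).
Factor: A=1; B=1; C=k**2 + 3*k + 7/3.
f must satisfy (1)·f(k+1) − (1)·f(k) = k**2 + 3*k + 7/3.
deg f ≤ 3 (via 0,0,2).
Solve for f: f(k) = k*(k**2 + 3*k + 3)/3 (degree 3 ≤ 3).
R(k) = B(k−1)·f(k)/C(k) = k*(k**2 + 3*k + 3)/(3*k**2 + 9*k + 7); s_k = R·t_k = k*(-k**2 - 3*k - 3).
Δs = -3*k**2 - 9*k - 7, as required.
Evaluate: s_(n+1) = -n**3 - 6*n**2 - 12*n - 7; subtract s_(1) = -7 ⇒ S(n) = n*(-n**2 - 6*n - 12).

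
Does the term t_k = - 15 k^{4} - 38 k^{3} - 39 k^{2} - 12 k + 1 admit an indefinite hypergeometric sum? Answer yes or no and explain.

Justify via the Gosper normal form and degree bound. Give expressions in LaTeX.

Yes. s_k = k \left(- 3 k^{4} - 2 k^{3} + k^{2} + 4 k + 1\right).

Step 1: r(k) = (15*k**4 + 98*k**3 + 243*k**2 + 264*k + 103)/(15*k**4 + 38*k**3 + 39*k**2 + 12*k - 1).
Gosper form: A/B · C(k+1)/C(k) with A=1, B=1, C=k**4 + 38*k**3/15 + 13*k**2/5 + 4*k/5 - 1/15.
Need (1)·f(k+1) − (1)·f(k) = k**4 + 38*k**3/15 + 13*k**2/5 + 4*k/5 - 1/15.
Degrees (0,0,4) ⇒ d ≤ 5.
Solve for f: f(k) = k*(3*k**4 + 2*k**3 - k**2 - 4*k - 1)/15 (degree 5 ≤ 5).
R(k) = B(k−1)·f(k)/C(k) = k*(3*k**4 + 2*k**3 - k**2 - 4*k - 1)/(15*k**4 + 38*k**3 + 39*k**2 + 12*k - 1); s_k = R·t_k = k*(-3*k**4 - 2*k**3 + k**2 + 4*k + 1).
Verify: -15*k**4 - 38*k**3 - 39*k**2 - 12*k + 1 matches t_k.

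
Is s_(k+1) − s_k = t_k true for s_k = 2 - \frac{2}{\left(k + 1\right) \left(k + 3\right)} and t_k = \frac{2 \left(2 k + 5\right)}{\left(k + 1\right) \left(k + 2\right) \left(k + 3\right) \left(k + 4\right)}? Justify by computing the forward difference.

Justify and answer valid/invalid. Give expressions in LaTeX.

valid; difference matches t_k

s_(k+1) = 2 - 2/((k + 2)*(k + 4))
s_(k+1) − s_k = 2*(2*k + 5)/(k**4 + 10*k**3 + 35*k**2 + 50*k + 24)
(s_(k+1) − s_k) − t_k = 0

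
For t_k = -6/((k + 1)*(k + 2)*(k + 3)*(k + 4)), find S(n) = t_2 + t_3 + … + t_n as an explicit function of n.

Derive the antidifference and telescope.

S(n) = (-n**3 - 9*n**2 - 26*n + 36)/(30*(n**3 + 9*n**2 + 26*n + 24))

Ratio r(k) = (k + 1)/(k + 5).
Gosper form: A/B · C(k+1)/C(k) with A=k + 1, B=k + 5, C=1.
Set up (k + 1)·f(k+1) − (k + 4)·f(k) − (1) = 0.
d = 3 from the (1,1,0) case.
Match coefficients ⇒ f(k) = k*(k**2 + 6*k + 11)/18.
Then R = B(k−1)f/C = k*(k + 4)*(k**2 + 6*k + 11)/18, so s_k = R(k)·t_k = k*(-k**2 - 6*k - 11)/(3*(k + 1)*(k + 2)*(k + 3)).
s_(k+1) − s_k = -6/(k**4 + 10*k**3 + 35*k**2 + 50*k + 24) = t_k.
Evaluate: s_(n+1) = (-n**3 - 9*n**2 - 26*n - 18)/(3*(n**3 + 9*n**2 + 26*n + 24)); subtract s_(2) = -3/10 ⇒ S(n) = (-n**3 - 9*n**2 - 26*n + 36)/(30*(n**3 + 9*n**2 + 26*n + 24)).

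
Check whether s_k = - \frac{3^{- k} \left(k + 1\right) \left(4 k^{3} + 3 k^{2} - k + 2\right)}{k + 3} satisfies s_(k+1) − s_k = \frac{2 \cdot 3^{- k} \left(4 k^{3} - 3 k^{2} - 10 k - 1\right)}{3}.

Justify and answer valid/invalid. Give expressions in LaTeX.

s_(k+1) = -(k + 2)*(-k + 4*(k + 1)**3 + 3*(k + 1)**2 + 1)/(3*3**k*(k + 4))
s_(k+1) − s_k = 2*(4*k**5 + 17*k**4 - 13*k**3 - 78*k**2 - 62*k - 12)/(3*3**k*(k**2 + 7*k + 12))
(s_(k+1) − s_k) − t_k = 2*k*(-8*k**3 - 30*k**2 + 29*k + 65)/(3*3**k*(k**2 + 7*k + 12))

Invalid: residual \frac{2 \cdot 3^{- k} k \left(- 8 k^{3} - 30 k^{2} + 29 k + 65\right)}{3 \left(k^{2} + 7 k + 12\right)} ≠ 0.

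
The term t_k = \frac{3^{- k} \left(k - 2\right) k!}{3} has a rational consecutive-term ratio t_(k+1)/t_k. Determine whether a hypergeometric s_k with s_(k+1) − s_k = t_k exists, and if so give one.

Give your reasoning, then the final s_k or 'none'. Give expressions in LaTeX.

Compute t_(k+1)/t_k: get (k**2 - 1)/(3*(k - 2)).
Factor: A=k/3 + 1/3; B=1; C=k - 2.
Set up (k/3 + 1/3)·f(k+1) − (1)·f(k) − (k - 2) = 0.
Bound: deg f ≤ 0.
A polynomial solution: f(k) = 3.
So s_k = (B(k−1)f/C)·t_k = (3/(k - 2))·t_k = factorial(k)/3**k.
Δs = (k - 2)*factorial(k)/(3*3**k), as required.

s_k = 3^{- k} k!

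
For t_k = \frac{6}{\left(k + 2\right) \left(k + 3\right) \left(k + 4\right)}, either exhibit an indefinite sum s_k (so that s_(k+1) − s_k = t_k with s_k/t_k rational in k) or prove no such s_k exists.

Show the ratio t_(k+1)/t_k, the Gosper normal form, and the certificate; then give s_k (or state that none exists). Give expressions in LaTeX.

s_k = \frac{k \left(k + 5\right)}{2 \left(k + 2\right) \left(k + 3\right)}

Step 1: r(k) = (k + 2)/(k + 5).
Gosper form: A/B · C(k+1)/C(k) with A=k + 2, B=k + 5, C=1.
Solve (k + 2)·f(k+1) − (k + 4)·f(k) = 1.
d = 2 from the (1,1,0) case.
Solve for f: f(k) = k*(k + 5)/12 (degree 2 ≤ 2).
Then R = B(k−1)f/C = k*(k + 4)*(k + 5)/12, so s_k = R(k)·t_k = k*(k + 5)/(2*(k + 2)*(k + 3)).
s_(k+1) − s_k = 6/(k**3 + 9*k**2 + 26*k + 24) = t_k.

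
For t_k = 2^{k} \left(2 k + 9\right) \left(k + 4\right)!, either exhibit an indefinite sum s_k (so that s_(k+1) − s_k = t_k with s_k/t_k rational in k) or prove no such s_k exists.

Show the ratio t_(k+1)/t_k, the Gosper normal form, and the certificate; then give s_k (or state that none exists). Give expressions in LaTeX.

s_k = 2^{k} \left(k + 4\right)!

r(k) = 2*(k + 5)*(2*k + 11)/(2*k + 9) after simplifying.
A = 2*k + 10, B = 1, C = k + 9/2.
Need (2*k + 10)·f(k+1) − (1)·f(k) = k + 9/2.
Bound: deg f ≤ 0.
A polynomial solution: f(k) = 1/2.
Then R = B(k−1)f/C = 1/(2*k + 9), so s_k = R(k)·t_k = 2**k*factorial(k + 4).
s_(k+1) − s_k = 2**k*(2*k + 9)*factorial(k + 4) = t_k.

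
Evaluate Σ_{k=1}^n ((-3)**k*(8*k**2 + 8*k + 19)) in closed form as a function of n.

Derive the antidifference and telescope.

Compute t_(k+1)/t_k: get 3*(-8*k**2 - 24*k - 35)/(8*k**2 + 8*k + 19).
Normal form (A,B,C) = (-3, 1, k**2 + k + 19/8).
Need (-3)·f(k+1) − (1)·f(k) = k**2 + k + 19/8.
d = 2 from the (0,0,2) case.
A polynomial solution: f(k) = -(2*k**2 - k + 4)/8.
So s_k = (B(k−1)f/C)·t_k = (-(2*k**2 - k + 4)/(8*k**2 + 8*k + 19))·t_k = (-3)**k*(-2*k**2 + k - 4).
Δs = (-3)**k*(8*k**2 + 8*k + 19), as required.
s_(n+1) = 3*(-3)**n*(2*n**2 + 3*n + 5) and s_(1) = 15, so S(n) = 6*(-3)**n*n**2 + 9*(-3)**n*n + 15*(-3)**n - 15.

S(n) = 6*(-3)**n*n**2 + 9*(-3)**n*n + 15*(-3)**n - 15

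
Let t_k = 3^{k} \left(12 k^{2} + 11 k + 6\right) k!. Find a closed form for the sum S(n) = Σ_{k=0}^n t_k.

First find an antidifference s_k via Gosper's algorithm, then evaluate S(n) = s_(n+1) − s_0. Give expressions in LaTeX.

S(n) = 12 \cdot 3^{n} n^{2} n! + 15 \cdot 3^{n} n n! + 3 \cdot 3^{n} n! + 3

r(k) = 3*(12*k**3 + 47*k**2 + 64*k + 29)/(12*k**2 + 11*k + 6) after simplifying.
A = 3*k + 3, B = 1, C = k**2 + 11*k/12 + 1/2.
Set up (3*k + 3)·f(k+1) − (1)·f(k) − (k**2 + 11*k/12 + 1/2) = 0.
deg f ≤ 1 (via 1,0,2).
Coefficient equations give f(k) = (4*k - 3)/12.
Get s_k = R·t_k = 3**k*(4*k - 3)*factorial(k) with R(k) = B(k−1)f(k)/C(k) = (4*k - 3)/(12*k**2 + 11*k + 6).
s_(k+1) − s_k = 3**k*(12*k**2 + 11*k + 6)*factorial(k) = t_k.
Σ_(k=0)^n t_k = s_(n+1) − s_(0) = (3**(n + 1)*(4*n + 1)*factorial(n + 1)) − (-3), i.e. 12*3**n*n**2*factorial(n) + 15*3**n*n*factorial(n) + 3*3**n*factorial(n) + 3.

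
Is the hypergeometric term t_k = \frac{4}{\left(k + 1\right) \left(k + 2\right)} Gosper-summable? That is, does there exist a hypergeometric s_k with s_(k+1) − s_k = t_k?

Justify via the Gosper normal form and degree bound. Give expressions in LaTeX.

Yes. s_k = \frac{4 k}{k + 1}.

Compute t_(k+1)/t_k: get (k + 1)/(k + 3).
A = k + 1, B = k + 3, C = 1.
Solve (k + 1)·f(k+1) − (k + 2)·f(k) = 1.
From deg A=1, deg B=1, deg C=0: d=1.
Match coefficients ⇒ f(k) = k.
So s_k = (B(k−1)f/C)·t_k = (k*(k + 2))·t_k = 4*k/(k + 1).
s_(k+1) − s_k = 4/(k**2 + 3*k + 2) = t_k.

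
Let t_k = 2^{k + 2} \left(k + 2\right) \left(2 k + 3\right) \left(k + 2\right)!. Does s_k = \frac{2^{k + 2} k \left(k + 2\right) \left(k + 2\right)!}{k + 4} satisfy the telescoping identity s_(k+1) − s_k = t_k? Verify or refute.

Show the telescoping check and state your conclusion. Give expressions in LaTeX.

Invalid: residual - \frac{2^{k + 3} \left(2 k^{3} + 15 k^{2} + 33 k + 24\right) \left(k + 2\right)!}{\left(k + 4\right) \left(k + 5\right)} ≠ 0.

s_(k+1) = 2**(k + 3)*(k + 1)*(k + 3)*factorial(k + 3)/(k + 5)
s_(k+1) − s_k = 2**(k + 2)*(2*k**4 + 21*k**3 + 79*k**2 + 128*k + 72)*factorial(k + 2)/((k + 4)*(k + 5))
(s_(k+1) − s_k) − t_k = -2**(k + 3)*(2*k**3 + 15*k**2 + 33*k + 24)*factorial(k + 2)/((k + 4)*(k + 5))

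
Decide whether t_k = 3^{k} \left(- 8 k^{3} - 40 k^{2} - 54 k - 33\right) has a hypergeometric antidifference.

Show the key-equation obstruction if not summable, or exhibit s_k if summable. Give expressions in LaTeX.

Yes. s_k = 3^{k} \left(- 4 k^{3} - 2 k^{2} - 3 k - 3\right).

Compute t_(k+1)/t_k: get 3*(8*k**3 + 64*k**2 + 158*k + 135)/(8*k**3 + 40*k**2 + 54*k + 33).
Gosper form: A/B · C(k+1)/C(k) with A=3, B=1, C=k**3 + 5*k**2 + 27*k/4 + 33/8.
Set up (3)·f(k+1) − (1)·f(k) − (k**3 + 5*k**2 + 27*k/4 + 33/8) = 0.
deg f ≤ 3 (via 0,0,3).
Solve for f: f(k) = (4*k**3 + 2*k**2 + 3*k + 3)/8 (degree 3 ≤ 3).
R(k) = B(k−1)·f(k)/C(k) = (4*k**3 + 2*k**2 + 3*k + 3)/(8*k**3 + 40*k**2 + 54*k + 33); s_k = R·t_k = 3**k*(-4*k**3 - 2*k**2 - 3*k - 3).
Δs = 3**k*(-8*k**3 - 40*k**2 - 54*k - 33), as required.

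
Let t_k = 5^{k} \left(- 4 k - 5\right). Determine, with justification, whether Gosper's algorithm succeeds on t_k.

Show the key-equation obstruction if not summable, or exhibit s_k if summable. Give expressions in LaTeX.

t_(k+1)/t_k = 5*(4*k + 9)/(4*k + 5).
Factor: A=5; B=1; C=k + 5/4.
Key eq: (5)·f(k+1) = (1)·f(k) + (k + 5/4).
deg f ≤ 1 (via 0,0,1).
Solving with deg f ≤ 1: f(k) = k/4.
R(k) = B(k−1)·f(k)/C(k) = k/(4*k + 5); s_k = R·t_k = -5**k*k.
s_(k+1) − s_k = 5**k*(-4*k - 5) = t_k.

Yes. s_k = - 5^{k} k.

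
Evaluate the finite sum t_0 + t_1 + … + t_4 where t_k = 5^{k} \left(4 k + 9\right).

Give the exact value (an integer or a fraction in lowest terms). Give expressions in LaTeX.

Σ = 18749

r(k) = 5*(4*k + 13)/(4*k + 9) after simplifying.
Normal form (A,B,C) = (5, 1, k + 9/4).
Set up (5)·f(k+1) − (1)·f(k) − (k + 9/4) = 0.
deg f ≤ 1 (via 0,0,1).
Coefficient equations give f(k) = (k + 1)/4.
Certificate R = B(k−1)f/C = (k + 1)/(4*k + 9) gives s_k = 5**k*(k + 1).
Check: Δs_k = 5**k*(4*k + 9). ✓
Telescoping: Σ = s_(5) − s_(0) = 18750 − (1) = 18749.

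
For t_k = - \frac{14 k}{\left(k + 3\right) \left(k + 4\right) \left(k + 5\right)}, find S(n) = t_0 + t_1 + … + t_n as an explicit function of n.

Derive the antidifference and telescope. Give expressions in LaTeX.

Compute t_(k+1)/t_k: get (k + 1)*(k + 3)/(k*(k + 6)).
Factor: A=k + 3; B=k + 6; C=k.
f must satisfy (k + 3)·f(k+1) − (k + 5)·f(k) = k.
deg f ≤ 2 (via 1,1,1).
Solve for f: f(k) = k*(k - 1)/8 (degree 2 ≤ 2).
So s_k = (B(k−1)f/C)·t_k = ((k - 1)*(k + 5)/8)·t_k = 7*k*(1 - k)/(4*(k + 3)*(k + 4)).
Check: Δs_k = -14*k/(k**3 + 12*k**2 + 47*k + 60). ✓
s_(n+1) = 7*n*(-n - 1)/(4*(n**2 + 9*n + 20)) and s_(0) = 0, so S(n) = 7*n*(-n - 1)/(4*(n**2 + 9*n + 20)).

S(n) = \frac{7 n \left(- n - 1\right)}{4 \left(n^{2} + 9 n + 20\right)}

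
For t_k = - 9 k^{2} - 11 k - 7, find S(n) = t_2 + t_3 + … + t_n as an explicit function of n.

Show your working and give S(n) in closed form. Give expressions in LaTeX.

S(n) = - 3 n^{3} - 10 n^{2} - 14 n + 27

Ratio r(k) = (9*k**2 + 29*k + 27)/(9*k**2 + 11*k + 7).
Take A(k)=1, B(k)=1, C(k)=k**2 + 11*k/9 + 7/9.
Need (1)·f(k+1) − (1)·f(k) = k**2 + 11*k/9 + 7/9.
Degrees (0,0,2) ⇒ d ≤ 3.
Match coefficients ⇒ f(k) = k*(3*k**2 + k + 3)/9.
R(k) = B(k−1)·f(k)/C(k) = k*(3*k**2 + k + 3)/(9*k**2 + 11*k + 7); s_k = R·t_k = k*(-3*k**2 - k - 3).
Verify: -9*k**2 - 11*k - 7 matches t_k.
s_(n+1) = -3*n**3 - 10*n**2 - 14*n - 7 and s_(2) = -34, so S(n) = -3*n**3 - 10*n**2 - 14*n + 27.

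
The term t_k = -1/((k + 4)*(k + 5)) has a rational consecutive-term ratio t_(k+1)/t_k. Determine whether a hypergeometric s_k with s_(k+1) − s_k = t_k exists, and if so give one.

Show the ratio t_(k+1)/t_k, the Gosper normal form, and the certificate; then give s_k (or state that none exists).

s_k = -k/(4*k + 16)

r(k) = (k + 4)/(k + 6) after simplifying.
Take A(k)=k + 4, B(k)=k + 6, C(k)=1.
Key eq: (k + 4)·f(k+1) = (k + 5)·f(k) + (1).
d = 1 from the (1,1,0) case.
Match coefficients ⇒ f(k) = k/4.
Get s_k = R·t_k = -k/(4*k + 16) with R(k) = B(k−1)f(k)/C(k) = k*(k + 5)/4.
Check: Δs_k = -1/(k**2 + 9*k + 20). ✓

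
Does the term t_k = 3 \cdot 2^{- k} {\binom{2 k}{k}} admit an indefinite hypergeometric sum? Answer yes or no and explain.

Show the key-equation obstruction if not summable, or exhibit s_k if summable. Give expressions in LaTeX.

No — t_k has no hypergeometric antidifference.

Compute t_(k+1)/t_k: get (2*k + 1)/(k + 1).
A = 2*k + 1, B = k + 1, C = 1.
Need (2*k + 1)·f(k+1) − (k)·f(k) = 1.
Degrees (1,1,0) ⇒ d ≤ -1.
deg f ≤ -1 is impossible — no certificate.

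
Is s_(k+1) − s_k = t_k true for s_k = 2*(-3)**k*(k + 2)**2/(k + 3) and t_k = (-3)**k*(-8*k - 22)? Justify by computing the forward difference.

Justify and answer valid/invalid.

s_(k+1) = 2*(-3)**(k + 1)*(k + 3)**2/(k + 4)
s_(k+1) − s_k = 2*(-3)**k*((-k - 4)*(k + 2)**2 - 3*(k + 3)**3)/((k + 3)*(k + 4))
(s_(k+1) − s_k) − t_k = (-3)**k*(8*k**2 + 48*k + 70)/(k**2 + 7*k + 12)

Invalid: residual (-3)**k*(8*k**2 + 48*k + 70)/(k**2 + 7*k + 12) ≠ 0.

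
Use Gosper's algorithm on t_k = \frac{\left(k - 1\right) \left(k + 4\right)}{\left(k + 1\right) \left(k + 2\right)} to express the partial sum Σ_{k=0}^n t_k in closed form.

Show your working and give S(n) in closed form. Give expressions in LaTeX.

S(n) = \frac{n^{2} - 3 n - 4}{n + 2}

t_(k+1)/t_k = k*(k + 1)*(k + 5)/((k - 1)*(k + 3)*(k + 4)).
Take A(k)=k + 1, B(k)=k + 3, C(k)=k**2 + 3*k - 4.
Solve (k + 1)·f(k+1) − (k + 2)·f(k) = k**2 + 3*k - 4.
deg f ≤ 2 (via 1,1,2).
Solving with deg f ≤ 2: f(k) = k*(k - 5).
R(k) = B(k−1)·f(k)/C(k) = k*(k - 5)*(k + 2)/((k - 1)*(k + 4)); s_k = R·t_k = k*(k - 5)/(k + 1).
s_(k+1) − s_k = (k**2 + 3*k - 4)/(k**2 + 3*k + 2) = t_k.
Telescope: S(n) = s_(n+1) − s_(0) = (n**2 - 3*n - 4)/(n + 2) − (0) = (n**2 - 3*n - 4)/(n + 2).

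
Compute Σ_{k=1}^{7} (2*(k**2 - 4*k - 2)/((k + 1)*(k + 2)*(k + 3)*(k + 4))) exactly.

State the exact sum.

t_(k+1)/t_k = (k**3 - k**2 - 7*k - 5)/(k**3 + k**2 - 22*k - 10).
So A=k + 1 and B=k + 5, with C=k**2 - 4*k - 2.
Key eq: (k + 1)·f(k+1) = (k + 4)·f(k) + (k**2 - 4*k - 2).
deg f ≤ 3 (via 1,1,2).
Match coefficients ⇒ f(k) = -k*(k**2 + 18*k + 5)/12.
Then R = B(k−1)f/C = -k*(k + 4)*(k**2 + 18*k + 5)/(12*(k**2 - 4*k - 2)), so s_k = R(k)·t_k = k*(-k**2 - 18*k - 5)/(6*(k + 1)*(k + 2)*(k + 3)).
Δs = 2*(k**2 - 4*k - 2)/(k**4 + 10*k**3 + 35*k**2 + 50*k + 24), as required.
Evaluate s at k=8 and k=1: -142/495 and -1/6; difference -119/990.

Σ = -119/990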